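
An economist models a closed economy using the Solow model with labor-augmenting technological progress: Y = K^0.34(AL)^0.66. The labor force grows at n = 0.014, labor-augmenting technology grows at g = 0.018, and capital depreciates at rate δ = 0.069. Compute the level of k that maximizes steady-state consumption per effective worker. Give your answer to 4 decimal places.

k_gold ≈ 6.2911

The effective depreciation rate is n + g + δ = 0.014 + 0.018 + 0.069 = 0.101.
Maximizing c = f(k) − (n+g+δ)·k gives f'(k) = n+g+δ, i.e. 0.34·k^(0.34−1) = 0.101, so k_gold = (0.34/0.101)^(1/0.66) ≈ 6.2911.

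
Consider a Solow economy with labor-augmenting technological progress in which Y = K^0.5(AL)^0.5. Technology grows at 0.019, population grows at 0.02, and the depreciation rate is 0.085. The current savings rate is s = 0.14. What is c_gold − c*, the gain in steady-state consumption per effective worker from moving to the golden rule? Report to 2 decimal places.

Δc ≈ 1.05

n + g + δ = 0.02 + 0.019 + 0.085 = 0.124.
Current steady state (s = 0.14): k* = (0.14/0.124)^(1/0.5) ≈ 1.2747, y* = 1.2747^0.5 ≈ 1.1290, c* = (1−0.14)·1.1290 ≈ 0.9710.
Maximizing c = f(k) − (n+g+δ)·k gives f'(k) = n+g+δ, i.e. 0.5·k^(0.5−1) = 0.124, so k_gold = (0.5/0.124)^(1/0.5) ≈ 16.2591.
y_gold = 16.2591^0.5 ≈ 4.0323, c_gold = y_gold − 0.124·k_gold ≈ 2.0161.
Gain: Δc = 2.0161 − 0.9710 ≈ 1.0452.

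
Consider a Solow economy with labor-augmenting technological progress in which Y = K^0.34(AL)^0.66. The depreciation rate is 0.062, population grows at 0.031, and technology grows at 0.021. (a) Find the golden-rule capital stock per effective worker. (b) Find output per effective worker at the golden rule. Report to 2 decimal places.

(a) k_gold ≈ 5.24; (b) y_gold ≈ 1.76

Break-even investment rate: n + g + δ = 0.031 + 0.021 + 0.062 = 0.114.
Setting f'(k) = n+g+δ gives 0.34·k^(0.34−1) = 0.114, hence k_gold = (0.34/0.114)^(1/0.66) ≈ 5.2366.
y_gold = 5.2366^0.34 ≈ 1.7558.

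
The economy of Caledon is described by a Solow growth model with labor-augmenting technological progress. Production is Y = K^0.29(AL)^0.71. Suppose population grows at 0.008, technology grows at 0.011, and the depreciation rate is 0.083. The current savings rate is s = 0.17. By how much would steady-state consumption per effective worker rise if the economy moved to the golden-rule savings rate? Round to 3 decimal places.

Break-even investment rate: n + g + δ = 0.008 + 0.011 + 0.083 = 0.102.
Current steady state (s = 0.17): k* = (0.17/0.102)^(1/0.71) ≈ 2.0534, y* = 2.0534^0.29 ≈ 1.2320, c* = (1−0.17)·1.2320 ≈ 1.0226.
Setting f'(k) = n+g+δ gives 0.29·k^(0.29−1) = 0.102, hence k_gold = (0.29/0.102)^(1/0.71) ≈ 4.3566.
y_gold = 4.3566^0.29 ≈ 1.5323, c_gold = y_gold − 0.102·k_gold ≈ 1.0880.
Gain: Δc = 1.0880 − 1.0226 ≈ 0.0654.

Δc ≈ 0.065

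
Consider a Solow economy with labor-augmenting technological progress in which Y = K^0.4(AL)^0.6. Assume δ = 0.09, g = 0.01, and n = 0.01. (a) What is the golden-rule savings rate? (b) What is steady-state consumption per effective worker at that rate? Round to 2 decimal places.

(a) s_gold = 0.40; (b) c_gold ≈ 1.42

The effective depreciation rate is n + g + δ = 0.01 + 0.01 + 0.09 = 0.11.
For Cobb-Douglas, s_gold equals capital's share: s_gold = 0.4.
Setting f'(k) = n+g+δ gives 0.4·k^(0.4−1) = 0.11, hence k_gold = (0.4/0.11)^(1/0.6) ≈ 8.5990.
y_gold = 8.5990^0.4 ≈ 2.3647; c_gold = (1−0.4)·y_gold ≈ 1.4188.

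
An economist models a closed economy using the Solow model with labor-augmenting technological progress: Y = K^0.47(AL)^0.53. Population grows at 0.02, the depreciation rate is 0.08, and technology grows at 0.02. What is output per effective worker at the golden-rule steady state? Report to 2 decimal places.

Break-even investment rate: n + g + δ = 0.02 + 0.02 + 0.08 = 0.12.
Golden rule sets MPK = n+g+δ: 0.47·k^(0.47−1) = 0.12, so k_gold = (0.47/0.12)^(1/0.53) ≈ 13.1435.
Output: y_gold = k_gold^0.47 = 13.1435^0.47 ≈ 3.3558.

y_gold ≈ 3.36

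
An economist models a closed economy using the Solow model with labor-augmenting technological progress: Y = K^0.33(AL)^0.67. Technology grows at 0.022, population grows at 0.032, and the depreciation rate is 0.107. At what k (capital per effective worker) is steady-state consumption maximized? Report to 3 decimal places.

Capital per effective worker breaks even when investment replaces (n + g + δ)·k; here n + g + δ = 0.161.
At the golden rule the marginal product of capital equals n+g+δ: 0.33·k^(0.33−1) = 0.161. Solving, k_gold = (0.33/0.161)^(1/0.67) ≈ 2.9188.

k_gold ≈ 2.919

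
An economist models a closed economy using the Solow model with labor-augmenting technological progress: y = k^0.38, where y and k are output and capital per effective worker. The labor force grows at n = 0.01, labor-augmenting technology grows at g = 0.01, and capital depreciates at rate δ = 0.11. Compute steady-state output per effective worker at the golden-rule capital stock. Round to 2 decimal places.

Capital per effective worker breaks even when investment replaces (n + g + δ)·k; here n + g + δ = 0.13.
Golden rule sets MPK = n+g+δ: 0.38·k^(0.38−1) = 0.13, so k_gold = (0.38/0.13)^(1/0.62) ≈ 5.6410.
Output: y_gold = k_gold^0.38 = 5.6410^0.38 ≈ 1.9298.

y_gold ≈ 1.93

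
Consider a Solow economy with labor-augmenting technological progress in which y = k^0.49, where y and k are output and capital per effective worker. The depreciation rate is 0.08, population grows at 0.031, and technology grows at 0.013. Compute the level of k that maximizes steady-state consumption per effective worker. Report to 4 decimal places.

n + g + δ = 0.031 + 0.013 + 0.08 = 0.124.
At the golden rule the marginal product of capital equals n+g+δ: 0.49·k^(0.49−1) = 0.124. Solving, k_gold = (0.49/0.124)^(1/0.51) ≈ 14.7961.

k_gold ≈ 14.7961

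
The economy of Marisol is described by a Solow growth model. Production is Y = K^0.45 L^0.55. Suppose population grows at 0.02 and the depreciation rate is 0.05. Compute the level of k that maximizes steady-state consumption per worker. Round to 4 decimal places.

k_gold ≈ 29.4645

Capital per worker breaks even when investment replaces (n + δ)·k; here n + δ = 0.07.
At the golden rule the marginal product of capital equals n+δ: 0.45·k^(0.45−1) = 0.07. Solving, k_gold = (0.45/0.07)^(1/0.55) ≈ 29.4645.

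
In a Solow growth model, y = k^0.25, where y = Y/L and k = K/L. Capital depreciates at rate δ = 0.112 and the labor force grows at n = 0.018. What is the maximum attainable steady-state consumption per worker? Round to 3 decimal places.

The effective depreciation rate is n + δ = 0.018 + 0.112 = 0.13.
At the golden rule the marginal product of capital equals n+δ: 0.25·k^(0.25−1) = 0.13. Solving, k_gold = (0.25/0.13)^(1/0.75) ≈ 2.3915.
y_gold = 2.3915^0.25 ≈ 1.2436.
c_gold = y_gold − (n+δ)·k_gold = 1.2436 − 0.13·2.3915 ≈ 0.9327.

c_gold ≈ 0.933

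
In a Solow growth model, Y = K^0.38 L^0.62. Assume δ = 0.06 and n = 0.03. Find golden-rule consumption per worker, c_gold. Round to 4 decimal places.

The effective depreciation rate is n + δ = 0.03 + 0.06 = 0.09.
Setting f'(k) = n+δ gives 0.38·k^(0.38−1) = 0.09, hence k_gold = (0.38/0.09)^(1/0.62) ≈ 10.2079.
y_gold = 10.2079^0.38 ≈ 2.4177.
c_gold = y_gold − (n+δ)·k_gold = 2.4177 − 0.09·10.2079 ≈ 1.4990.

c_gold ≈ 1.4990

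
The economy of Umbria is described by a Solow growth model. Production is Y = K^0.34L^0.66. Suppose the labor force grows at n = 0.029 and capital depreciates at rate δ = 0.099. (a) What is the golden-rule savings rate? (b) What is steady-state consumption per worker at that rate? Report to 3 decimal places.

The effective depreciation rate is n + δ = 0.029 + 0.099 = 0.128.
For Cobb-Douglas, s_gold equals capital's share: s_gold = 0.34.
Setting f'(k) = n+δ gives 0.34·k^(0.34−1) = 0.128, hence k_gold = (0.34/0.128)^(1/0.66) ≈ 4.3937.
y_gold = 4.3937^0.34 ≈ 1.6541; c_gold = (1−0.34)·y_gold ≈ 1.0917.

(a) s_gold = 0.340; (b) c_gold ≈ 1.092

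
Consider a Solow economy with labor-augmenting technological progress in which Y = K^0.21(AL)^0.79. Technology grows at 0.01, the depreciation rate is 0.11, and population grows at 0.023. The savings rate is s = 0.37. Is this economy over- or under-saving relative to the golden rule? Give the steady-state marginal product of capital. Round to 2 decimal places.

n + g + δ = 0.023 + 0.01 + 0.11 = 0.143.
Steady-state k*: s·k^0.21 = 0.143·k gives k* = (0.37/0.143)^(1/0.79) ≈ 3.3313.
MPK = 0.21·3.3313^(-0.79) ≈ 0.0812.
MPK < n+g+δ = 0.143, so the economy is dynamically inefficient (over-saving).

over-saving; MPK ≈ 0.08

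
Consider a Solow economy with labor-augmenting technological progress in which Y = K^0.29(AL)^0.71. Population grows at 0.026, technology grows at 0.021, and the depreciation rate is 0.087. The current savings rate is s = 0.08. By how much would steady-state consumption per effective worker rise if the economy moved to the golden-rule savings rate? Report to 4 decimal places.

n + g + δ = 0.026 + 0.021 + 0.087 = 0.134.
Current steady state (s = 0.08): k* = (0.08/0.134)^(1/0.71) ≈ 0.4836, y* = 0.4836^0.29 ≈ 0.8100, c* = (1−0.08)·0.8100 ≈ 0.7452.
Setting f'(k) = n+g+δ gives 0.29·k^(0.29−1) = 0.134, hence k_gold = (0.29/0.134)^(1/0.71) ≈ 2.9665.
y_gold = 2.9665^0.29 ≈ 1.3707, c_gold = y_gold − 0.134·k_gold ≈ 0.9732.
Gain: Δc = 0.9732 − 0.7452 ≈ 0.2280.

Δc ≈ 0.2280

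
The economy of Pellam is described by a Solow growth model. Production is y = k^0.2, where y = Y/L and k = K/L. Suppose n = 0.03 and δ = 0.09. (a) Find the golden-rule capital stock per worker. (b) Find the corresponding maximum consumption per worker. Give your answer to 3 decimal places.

n + δ = 0.03 + 0.09 = 0.12.
Golden rule sets MPK = n+δ: 0.2·k^(0.2−1) = 0.12, so k_gold = (0.2/0.12)^(1/0.8) ≈ 1.8937.
y_gold = 1.8937^0.2 ≈ 1.1362; c_gold = y_gold − 0.12·k_gold ≈ 0.9090.

(a) k_gold ≈ 1.894; (b) c_gold ≈ 0.909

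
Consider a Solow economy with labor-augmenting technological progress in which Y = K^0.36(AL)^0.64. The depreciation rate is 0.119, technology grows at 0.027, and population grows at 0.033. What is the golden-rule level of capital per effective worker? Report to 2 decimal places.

k_gold ≈ 2.98

n + g + δ = 0.033 + 0.027 + 0.119 = 0.179.
Golden rule sets MPK = n+g+δ: 0.36·k^(0.36−1) = 0.179, so k_gold = (0.36/0.179)^(1/0.64) ≈ 2.9795.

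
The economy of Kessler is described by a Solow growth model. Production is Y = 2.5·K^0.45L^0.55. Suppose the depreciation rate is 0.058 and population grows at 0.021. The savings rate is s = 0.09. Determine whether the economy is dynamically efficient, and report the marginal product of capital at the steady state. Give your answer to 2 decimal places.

dynamically efficient; MPK ≈ 0.40

Capital per worker breaks even when investment replaces (n + δ)·k; here n + δ = 0.079.
Steady-state k*: s·A·k^0.45 = 0.079·k gives k* = (0.09·2.5/0.079)^(1/0.55) ≈ 6.7060.
MPK = 0.45·2.5·6.7060^(-0.55) ≈ 0.3950.
MPK > n+δ = 0.079, so the economy is dynamically efficient (under-saving).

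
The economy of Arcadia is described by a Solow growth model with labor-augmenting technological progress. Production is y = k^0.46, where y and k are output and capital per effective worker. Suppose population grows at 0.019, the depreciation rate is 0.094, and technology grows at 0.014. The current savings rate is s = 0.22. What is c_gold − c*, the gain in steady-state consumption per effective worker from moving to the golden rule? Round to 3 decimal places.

Break-even investment rate: n + g + δ = 0.019 + 0.014 + 0.094 = 0.127.
Current steady state (s = 0.22): k* = (0.22/0.127)^(1/0.54) ≈ 2.7662, y* = 2.7662^0.46 ≈ 1.5969, c* = (1−0.22)·1.5969 ≈ 1.2456.
At the golden rule the marginal product of capital equals n+g+δ: 0.46·k^(0.46−1) = 0.127. Solving, k_gold = (0.46/0.127)^(1/0.54) ≈ 10.8418.
y_gold = 10.8418^0.46 ≈ 2.9933, c_gold = y_gold − 0.127·k_gold ≈ 1.6164.
Gain: Δc = 1.6164 − 1.2456 ≈ 0.3708.

Δc ≈ 0.371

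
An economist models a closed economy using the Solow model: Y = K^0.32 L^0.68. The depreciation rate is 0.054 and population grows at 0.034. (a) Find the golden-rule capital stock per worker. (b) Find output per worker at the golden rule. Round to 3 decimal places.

Capital per worker breaks even when investment replaces (n + δ)·k; here n + δ = 0.088.
Golden rule sets MPK = n+δ: 0.32·k^(0.32−1) = 0.088, so k_gold = (0.32/0.088)^(1/0.68) ≈ 6.6759.
y_gold = 6.6759^0.32 ≈ 1.8359.

(a) k_gold ≈ 6.676; (b) y_gold ≈ 1.836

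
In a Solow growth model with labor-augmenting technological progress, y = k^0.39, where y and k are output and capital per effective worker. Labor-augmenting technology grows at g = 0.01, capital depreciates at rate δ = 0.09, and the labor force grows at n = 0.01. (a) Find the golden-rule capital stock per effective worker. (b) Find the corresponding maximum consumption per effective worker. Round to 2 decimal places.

(a) k_gold ≈ 7.96; (b) c_gold ≈ 1.37

n + g + δ = 0.01 + 0.01 + 0.09 = 0.11.
Setting f'(k) = n+g+δ gives 0.39·k^(0.39−1) = 0.11, hence k_gold = (0.39/0.11)^(1/0.61) ≈ 7.9635.
y_gold = 7.9635^0.39 ≈ 2.2461; c_gold = y_gold − 0.11·k_gold ≈ 1.3701.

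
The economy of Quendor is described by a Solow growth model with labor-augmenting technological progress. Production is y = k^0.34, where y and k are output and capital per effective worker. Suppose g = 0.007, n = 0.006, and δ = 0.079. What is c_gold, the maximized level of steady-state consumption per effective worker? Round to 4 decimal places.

c_gold ≈ 1.2942

The effective depreciation rate is n + g + δ = 0.006 + 0.007 + 0.079 = 0.092.
At the golden rule the marginal product of capital equals n+g+δ: 0.34·k^(0.34−1) = 0.092. Solving, k_gold = (0.34/0.092)^(1/0.66) ≈ 7.2467.
y_gold = 7.2467^0.34 ≈ 1.9609.
c_gold = y_gold − (n+g+δ)·k_gold = 1.9609 − 0.092·7.2467 ≈ 1.2942.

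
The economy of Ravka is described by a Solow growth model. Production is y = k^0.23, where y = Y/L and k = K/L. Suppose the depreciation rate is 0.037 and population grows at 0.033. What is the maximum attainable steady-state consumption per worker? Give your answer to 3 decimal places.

Capital per worker breaks even when investment replaces (n + δ)·k; here n + δ = 0.07.
Golden rule sets MPK = n+δ: 0.23·k^(0.23−1) = 0.07, so k_gold = (0.23/0.07)^(1/0.77) ≈ 4.6876.
y_gold = 4.6876^0.23 ≈ 1.4267.
c_gold = y_gold − (n+δ)·k_gold = 1.4267 − 0.07·4.6876 ≈ 1.0985.

c_gold ≈ 1.099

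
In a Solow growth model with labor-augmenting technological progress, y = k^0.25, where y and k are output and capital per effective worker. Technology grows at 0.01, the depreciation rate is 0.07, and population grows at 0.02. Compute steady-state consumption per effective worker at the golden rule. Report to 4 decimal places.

Break-even investment rate: n + g + δ = 0.02 + 0.01 + 0.07 = 0.1.
At the golden rule the marginal product of capital equals n+g+δ: 0.25·k^(0.25−1) = 0.1. Solving, k_gold = (0.25/0.1)^(1/0.75) ≈ 3.3930.
y_gold = 3.3930^0.25 ≈ 1.3572.
c_gold = y_gold − (n+g+δ)·k_gold = 1.3572 − 0.1·3.3930 ≈ 1.0179.

c_gold ≈ 1.0179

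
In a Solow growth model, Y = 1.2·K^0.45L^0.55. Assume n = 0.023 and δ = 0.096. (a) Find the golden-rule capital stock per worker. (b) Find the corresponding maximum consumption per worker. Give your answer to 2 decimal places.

The effective depreciation rate is n + δ = 0.023 + 0.096 = 0.119.
Setting f'(k) = n+δ gives 0.45·1.2·k^(0.45−1) = 0.119, hence k_gold = (0.45·1.2/0.119)^(1/0.55) ≈ 15.6411.
y_gold = 1.2·15.6411^0.45 ≈ 4.1362; c_gold = y_gold − 0.119·k_gold ≈ 2.2749.

(a) k_gold ≈ 15.64; (b) c_gold ≈ 2.27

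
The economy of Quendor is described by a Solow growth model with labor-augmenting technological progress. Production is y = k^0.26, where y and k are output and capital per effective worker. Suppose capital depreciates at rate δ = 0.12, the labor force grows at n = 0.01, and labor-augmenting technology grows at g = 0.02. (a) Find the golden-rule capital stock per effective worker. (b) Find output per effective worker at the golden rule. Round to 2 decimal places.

(a) k_gold ≈ 2.10; (b) y_gold ≈ 1.21

Break-even investment rate: n + g + δ = 0.01 + 0.02 + 0.12 = 0.15.
Maximizing c = f(k) − (n+g+δ)·k gives f'(k) = n+g+δ, i.e. 0.26·k^(0.26−1) = 0.15, so k_gold = (0.26/0.15)^(1/0.74) ≈ 2.1029.
y_gold = 2.1029^0.26 ≈ 1.2132.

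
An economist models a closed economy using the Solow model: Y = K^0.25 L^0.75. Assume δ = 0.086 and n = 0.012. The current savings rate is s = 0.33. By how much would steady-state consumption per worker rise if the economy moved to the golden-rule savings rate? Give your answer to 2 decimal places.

n + δ = 0.012 + 0.086 = 0.098.
Current steady state (s = 0.33): k* = (0.33/0.098)^(1/0.75) ≈ 5.0472, y* = 5.0472^0.25 ≈ 1.4989, c* = (1−0.33)·1.4989 ≈ 1.0042.
Golden rule sets MPK = n+δ: 0.25·k^(0.25−1) = 0.098, so k_gold = (0.25/0.098)^(1/0.75) ≈ 3.4857.
y_gold = 3.4857^0.25 ≈ 1.3664, c_gold = y_gold − 0.098·k_gold ≈ 1.0248.
Gain: Δc = 1.0248 − 1.0042 ≈ 0.0205.

Δc ≈ 0.02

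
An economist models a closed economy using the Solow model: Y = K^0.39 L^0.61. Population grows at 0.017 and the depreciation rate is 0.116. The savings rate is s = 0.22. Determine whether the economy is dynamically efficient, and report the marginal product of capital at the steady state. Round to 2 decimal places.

Break-even investment rate: n + δ = 0.017 + 0.116 = 0.133.
Steady-state k*: s·k^0.39 = 0.133·k gives k* = (0.22/0.133)^(1/0.61) ≈ 2.2820.
MPK = 0.39·2.2820^(-0.61) ≈ 0.2358.
MPK > n+δ = 0.133, so the economy is dynamically efficient (under-saving).

dynamically efficient; MPK ≈ 0.24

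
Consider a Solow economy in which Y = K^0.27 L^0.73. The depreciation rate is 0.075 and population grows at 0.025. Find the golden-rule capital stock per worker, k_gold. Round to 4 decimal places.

The effective depreciation rate is n + δ = 0.025 + 0.075 = 0.1.
Maximizing c = f(k) − (n+δ)·k gives f'(k) = n+δ, i.e. 0.27·k^(0.27−1) = 0.1, so k_gold = (0.27/0.1)^(1/0.73) ≈ 3.8986.

k_gold ≈ 3.8986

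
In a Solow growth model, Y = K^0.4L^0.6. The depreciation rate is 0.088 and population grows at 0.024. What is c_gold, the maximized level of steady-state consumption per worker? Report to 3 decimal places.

c_gold ≈ 1.402

Break-even investment rate: n + δ = 0.024 + 0.088 = 0.112.
At the golden rule the marginal product of capital equals n+δ: 0.4·k^(0.4−1) = 0.112. Solving, k_gold = (0.4/0.112)^(1/0.6) ≈ 8.3446.
y_gold = 8.3446^0.4 ≈ 2.3365.
c_gold = y_gold − (n+δ)·k_gold = 2.3365 − 0.112·8.3446 ≈ 1.4019.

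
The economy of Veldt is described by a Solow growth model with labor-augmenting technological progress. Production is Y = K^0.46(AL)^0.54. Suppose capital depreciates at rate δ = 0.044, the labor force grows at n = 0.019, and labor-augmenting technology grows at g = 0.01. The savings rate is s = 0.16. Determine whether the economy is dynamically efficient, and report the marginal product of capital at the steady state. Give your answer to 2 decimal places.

Capital per effective worker breaks even when investment replaces (n + g + δ)·k; here n + g + δ = 0.073.
Steady-state k*: s·k^0.46 = 0.073·k gives k* = (0.16/0.073)^(1/0.54) ≈ 4.2767.
MPK = 0.46·4.2767^(-0.54) ≈ 0.2099.
MPK > n+g+δ = 0.073, so the economy is dynamically efficient (under-saving).

dynamically efficient; MPK ≈ 0.21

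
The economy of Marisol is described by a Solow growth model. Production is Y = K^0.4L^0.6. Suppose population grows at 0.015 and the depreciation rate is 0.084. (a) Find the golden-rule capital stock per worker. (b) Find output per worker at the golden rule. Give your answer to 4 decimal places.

n + δ = 0.015 + 0.084 = 0.099.
At the golden rule the marginal product of capital equals n+δ: 0.4·k^(0.4−1) = 0.099. Solving, k_gold = (0.4/0.099)^(1/0.6) ≈ 10.2496.
y_gold = 10.2496^0.4 ≈ 2.5368.

(a) k_gold ≈ 10.2496; (b) y_gold ≈ 2.5368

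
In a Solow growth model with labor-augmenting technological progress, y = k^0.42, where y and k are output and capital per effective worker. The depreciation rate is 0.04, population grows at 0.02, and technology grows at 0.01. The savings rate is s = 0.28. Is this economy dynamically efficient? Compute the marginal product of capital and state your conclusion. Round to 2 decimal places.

Capital per effective worker breaks even when investment replaces (n + g + δ)·k; here n + g + δ = 0.07.
Steady-state k*: s·k^0.42 = 0.07·k gives k* = (0.28/0.07)^(1/0.58) ≈ 10.9153.
MPK = 0.42·10.9153^(-0.58) ≈ 0.1050.
MPK > n+g+δ = 0.07, so the economy is dynamically efficient (under-saving).

dynamically efficient; MPK ≈ 0.10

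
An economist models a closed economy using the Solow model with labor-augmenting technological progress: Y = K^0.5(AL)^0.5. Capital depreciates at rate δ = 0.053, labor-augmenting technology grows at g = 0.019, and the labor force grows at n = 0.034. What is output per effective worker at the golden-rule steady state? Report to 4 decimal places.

y_gold ≈ 4.7170

Capital per effective worker breaks even when investment replaces (n + g + δ)·k; here n + g + δ = 0.106.
Maximizing c = f(k) − (n+g+δ)·k gives f'(k) = n+g+δ, i.e. 0.5·k^(0.5−1) = 0.106, so k_gold = (0.5/0.106)^(1/0.5) ≈ 22.2499.
Output: y_gold = k_gold^0.5 = 22.2499^0.5 ≈ 4.7170.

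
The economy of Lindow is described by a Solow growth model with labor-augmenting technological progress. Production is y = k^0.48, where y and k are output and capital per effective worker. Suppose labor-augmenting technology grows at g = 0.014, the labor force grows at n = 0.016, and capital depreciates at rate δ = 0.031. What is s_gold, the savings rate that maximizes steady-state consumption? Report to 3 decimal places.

s_gold = 0.480

n + g + δ = 0.016 + 0.014 + 0.031 = 0.061.
At the golden rule MPK = n+g+δ, and in any Cobb-Douglas steady state s = (n+g+δ)·k/y = MPK·k/y = capital's share 0.48.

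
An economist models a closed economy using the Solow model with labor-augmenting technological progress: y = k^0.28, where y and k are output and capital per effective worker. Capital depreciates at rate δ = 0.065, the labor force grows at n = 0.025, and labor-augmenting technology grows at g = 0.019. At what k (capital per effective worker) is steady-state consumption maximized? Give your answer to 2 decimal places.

Break-even investment rate: n + g + δ = 0.025 + 0.019 + 0.065 = 0.109.
Setting f'(k) = n+g+δ gives 0.28·k^(0.28−1) = 0.109, hence k_gold = (0.28/0.109)^(1/0.72) ≈ 3.7074.

k_gold ≈ 3.71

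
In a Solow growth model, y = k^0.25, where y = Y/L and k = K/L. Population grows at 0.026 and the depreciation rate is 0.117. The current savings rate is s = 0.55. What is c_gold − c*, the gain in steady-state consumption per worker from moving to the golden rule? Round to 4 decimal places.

n + δ = 0.026 + 0.117 = 0.143.
Current steady state (s = 0.55): k* = (0.55/0.143)^(1/0.75) ≈ 6.0261, y* = 6.0261^0.25 ≈ 1.5668, c* = (1−0.55)·1.5668 ≈ 0.7051.
At the golden rule the marginal product of capital equals n+δ: 0.25·k^(0.25−1) = 0.143. Solving, k_gold = (0.25/0.143)^(1/0.75) ≈ 2.1061.
y_gold = 2.1061^0.25 ≈ 1.2047, c_gold = y_gold − 0.143·k_gold ≈ 0.9035.
Gain: Δc = 0.9035 − 0.7051 ≈ 0.1984.

Δc ≈ 0.1984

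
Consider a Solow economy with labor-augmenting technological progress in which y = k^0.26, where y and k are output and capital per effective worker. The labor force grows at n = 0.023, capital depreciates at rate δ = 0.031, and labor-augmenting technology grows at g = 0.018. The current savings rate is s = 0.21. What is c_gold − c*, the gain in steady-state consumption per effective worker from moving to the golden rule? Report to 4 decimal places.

Break-even investment rate: n + g + δ = 0.023 + 0.018 + 0.031 = 0.072.
Current steady state (s = 0.21): k* = (0.21/0.072)^(1/0.74) ≈ 4.2484, y* = 4.2484^0.26 ≈ 1.4566, c* = (1−0.21)·1.4566 ≈ 1.1507.
Golden rule sets MPK = n+g+δ: 0.26·k^(0.26−1) = 0.072, so k_gold = (0.26/0.072)^(1/0.74) ≈ 5.6698.
y_gold = 5.6698^0.26 ≈ 1.5701, c_gold = y_gold − 0.072·k_gold ≈ 1.1619.
Gain: Δc = 1.1619 − 1.1507 ≈ 0.0112.

Δc ≈ 0.0112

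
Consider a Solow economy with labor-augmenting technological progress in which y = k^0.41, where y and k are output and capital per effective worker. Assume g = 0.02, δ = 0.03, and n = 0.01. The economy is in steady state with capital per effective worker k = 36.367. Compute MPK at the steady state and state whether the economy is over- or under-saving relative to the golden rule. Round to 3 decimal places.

over-saving; MPK ≈ 0.049

n + g + δ = 0.01 + 0.02 + 0.03 = 0.06.
MPK = 0.41·k^(0.41−1) = 0.41·36.367^(-0.59) ≈ 0.0492.
MPK < 0.06, so the economy is dynamically inefficient (over-saving).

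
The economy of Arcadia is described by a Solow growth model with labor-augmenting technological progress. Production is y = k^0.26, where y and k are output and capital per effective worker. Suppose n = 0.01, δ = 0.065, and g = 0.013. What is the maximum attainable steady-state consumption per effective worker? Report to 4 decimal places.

The effective depreciation rate is n + g + δ = 0.01 + 0.013 + 0.065 = 0.088.
At the golden rule the marginal product of capital equals n+g+δ: 0.26·k^(0.26−1) = 0.088. Solving, k_gold = (0.26/0.088)^(1/0.74) ≈ 4.3231.
y_gold = 4.3231^0.26 ≈ 1.4632.
c_gold = y_gold − (n+g+δ)·k_gold = 1.4632 − 0.088·4.3231 ≈ 1.0828.

c_gold ≈ 1.0828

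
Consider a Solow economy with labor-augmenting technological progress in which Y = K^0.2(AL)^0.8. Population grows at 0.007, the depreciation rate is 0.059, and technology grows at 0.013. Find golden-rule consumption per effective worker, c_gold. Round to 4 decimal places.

c_gold ≈ 1.0091

n + g + δ = 0.007 + 0.013 + 0.059 = 0.079.
Golden rule sets MPK = n+g+δ: 0.2·k^(0.2−1) = 0.079, so k_gold = (0.2/0.079)^(1/0.8) ≈ 3.1934.
y_gold = 3.1934^0.2 ≈ 1.2614.
c_gold = y_gold − (n+g+δ)·k_gold = 1.2614 − 0.079·3.1934 ≈ 1.0091.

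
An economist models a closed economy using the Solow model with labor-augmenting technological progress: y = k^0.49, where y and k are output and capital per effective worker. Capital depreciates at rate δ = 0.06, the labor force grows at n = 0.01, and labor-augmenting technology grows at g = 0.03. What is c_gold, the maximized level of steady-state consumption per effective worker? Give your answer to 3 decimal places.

Capital per effective worker breaks even when investment replaces (n + g + δ)·k; here n + g + δ = 0.1.
Maximizing c = f(k) − (n+g+δ)·k gives f'(k) = n+g+δ, i.e. 0.49·k^(0.49−1) = 0.1, so k_gold = (0.49/0.1)^(1/0.51) ≈ 22.5593.
y_gold = 22.5593^0.49 ≈ 4.6039.
c_gold = y_gold − (n+g+δ)·k_gold = 4.6039 − 0.1·22.5593 ≈ 2.3480.

c_gold ≈ 2.348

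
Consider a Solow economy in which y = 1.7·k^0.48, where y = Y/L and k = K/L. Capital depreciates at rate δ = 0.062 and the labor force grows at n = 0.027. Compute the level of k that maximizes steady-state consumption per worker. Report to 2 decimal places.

k_gold ≈ 70.89

Break-even investment rate: n + δ = 0.027 + 0.062 = 0.089.
At the golden rule the marginal product of capital equals n+δ: 0.48·1.7·k^(0.48−1) = 0.089. Solving, k_gold = (0.48·1.7/0.089)^(1/0.52) ≈ 70.8887.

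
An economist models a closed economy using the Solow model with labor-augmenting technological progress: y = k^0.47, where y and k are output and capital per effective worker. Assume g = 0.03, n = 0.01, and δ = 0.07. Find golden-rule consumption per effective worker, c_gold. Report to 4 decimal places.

c_gold ≈ 1.9212

The effective depreciation rate is n + g + δ = 0.01 + 0.03 + 0.07 = 0.11.
Golden rule sets MPK = n+g+δ: 0.47·k^(0.47−1) = 0.11, so k_gold = (0.47/0.11)^(1/0.53) ≈ 15.4885.
y_gold = 15.4885^0.47 ≈ 3.6250.
c_gold = y_gold − (n+g+δ)·k_gold = 3.6250 − 0.11·15.4885 ≈ 1.9212.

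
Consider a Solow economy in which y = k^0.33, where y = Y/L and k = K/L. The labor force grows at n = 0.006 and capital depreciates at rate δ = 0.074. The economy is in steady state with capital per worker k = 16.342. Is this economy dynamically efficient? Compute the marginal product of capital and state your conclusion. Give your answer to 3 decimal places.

The effective depreciation rate is n + δ = 0.006 + 0.074 = 0.08.
MPK = 0.33·k^(0.33−1) = 0.33·16.342^(-0.67) ≈ 0.0508.
MPK < 0.08, so the economy is dynamically inefficient (over-saving).

dynamically inefficient; MPK ≈ 0.051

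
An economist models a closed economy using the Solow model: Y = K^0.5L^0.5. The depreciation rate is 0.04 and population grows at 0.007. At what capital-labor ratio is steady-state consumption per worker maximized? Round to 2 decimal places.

k_gold ≈ 113.17

Break-even investment rate: n + δ = 0.007 + 0.04 = 0.047.
Golden rule sets MPK = n+δ: 0.5·k^(0.5−1) = 0.047, so k_gold = (0.5/0.047)^(1/0.5) ≈ 113.1734.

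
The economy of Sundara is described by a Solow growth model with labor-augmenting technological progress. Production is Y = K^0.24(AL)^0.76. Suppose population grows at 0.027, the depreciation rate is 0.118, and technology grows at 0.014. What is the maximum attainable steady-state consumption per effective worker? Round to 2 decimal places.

c_gold ≈ 0.87

Capital per effective worker breaks even when investment replaces (n + g + δ)·k; here n + g + δ = 0.159.
Setting f'(k) = n+g+δ gives 0.24·k^(0.24−1) = 0.159, hence k_gold = (0.24/0.159)^(1/0.76) ≈ 1.7190.
y_gold = 1.7190^0.24 ≈ 1.1389.
c_gold = y_gold − (n+g+δ)·k_gold = 1.1389 − 0.159·1.7190 ≈ 0.8655.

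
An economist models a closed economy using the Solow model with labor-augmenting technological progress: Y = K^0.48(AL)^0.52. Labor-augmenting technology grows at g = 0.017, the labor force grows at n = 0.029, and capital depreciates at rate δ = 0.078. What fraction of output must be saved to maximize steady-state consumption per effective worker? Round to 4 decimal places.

s_gold = 0.4800

Break-even investment rate: n + g + δ = 0.029 + 0.017 + 0.078 = 0.124.
At the golden rule MPK = n+g+δ, and in any Cobb-Douglas steady state s = (n+g+δ)·k/y = MPK·k/y = capital's share 0.48.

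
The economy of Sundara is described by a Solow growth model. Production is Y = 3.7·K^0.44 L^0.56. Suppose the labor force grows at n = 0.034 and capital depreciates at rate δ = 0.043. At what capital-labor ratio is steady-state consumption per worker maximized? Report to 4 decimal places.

n + δ = 0.034 + 0.043 = 0.077.
Golden rule sets MPK = n+δ: 0.44·3.7·k^(0.44−1) = 0.077, so k_gold = (0.44·3.7/0.077)^(1/0.56) ≈ 232.4683.

k_gold ≈ 232.4683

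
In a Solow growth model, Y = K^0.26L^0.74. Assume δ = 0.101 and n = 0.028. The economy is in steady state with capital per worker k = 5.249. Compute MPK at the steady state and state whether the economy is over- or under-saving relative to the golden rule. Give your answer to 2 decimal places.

n + δ = 0.028 + 0.101 = 0.129.
MPK = 0.26·k^(0.26−1) = 0.26·5.249^(-0.74) ≈ 0.0762.
MPK < 0.129, so the economy is dynamically inefficient (over-saving).

over-saving; MPK ≈ 0.08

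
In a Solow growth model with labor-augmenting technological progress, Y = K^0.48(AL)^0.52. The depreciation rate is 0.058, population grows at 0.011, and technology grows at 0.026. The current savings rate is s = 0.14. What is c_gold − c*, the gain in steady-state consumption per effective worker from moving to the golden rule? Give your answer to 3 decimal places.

n + g + δ = 0.011 + 0.026 + 0.058 = 0.095.
Current steady state (s = 0.14): k* = (0.14/0.095)^(1/0.52) ≈ 2.1079, y* = 2.1079^0.48 ≈ 1.4304, c* = (1−0.14)·1.4304 ≈ 1.2301.
Setting f'(k) = n+g+δ gives 0.48·k^(0.48−1) = 0.095, hence k_gold = (0.48/0.095)^(1/0.52) ≈ 22.5382.
y_gold = 22.5382^0.48 ≈ 4.4607, c_gold = y_gold − 0.095·k_gold ≈ 2.3196.
Gain: Δc = 2.3196 − 1.2301 ≈ 1.0894.

Δc ≈ 1.089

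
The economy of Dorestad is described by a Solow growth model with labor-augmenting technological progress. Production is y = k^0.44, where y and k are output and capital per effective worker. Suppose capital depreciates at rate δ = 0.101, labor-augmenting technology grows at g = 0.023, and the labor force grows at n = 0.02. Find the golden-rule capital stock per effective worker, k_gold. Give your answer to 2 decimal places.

Break-even investment rate: n + g + δ = 0.02 + 0.023 + 0.101 = 0.144.
Setting f'(k) = n+g+δ gives 0.44·k^(0.44−1) = 0.144, hence k_gold = (0.44/0.144)^(1/0.56) ≈ 7.3491.

k_gold ≈ 7.35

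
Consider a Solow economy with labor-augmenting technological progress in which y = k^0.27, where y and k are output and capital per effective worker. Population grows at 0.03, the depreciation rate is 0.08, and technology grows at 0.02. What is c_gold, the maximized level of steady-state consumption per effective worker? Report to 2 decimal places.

Break-even investment rate: n + g + δ = 0.03 + 0.02 + 0.08 = 0.13.
Golden rule sets MPK = n+g+δ: 0.27·k^(0.27−1) = 0.13, so k_gold = (0.27/0.13)^(1/0.73) ≈ 2.7216.
y_gold = 2.7216^0.27 ≈ 1.3104.
c_gold = y_gold − (n+g+δ)·k_gold = 1.3104 − 0.13·2.7216 ≈ 0.9566.

c_gold ≈ 0.96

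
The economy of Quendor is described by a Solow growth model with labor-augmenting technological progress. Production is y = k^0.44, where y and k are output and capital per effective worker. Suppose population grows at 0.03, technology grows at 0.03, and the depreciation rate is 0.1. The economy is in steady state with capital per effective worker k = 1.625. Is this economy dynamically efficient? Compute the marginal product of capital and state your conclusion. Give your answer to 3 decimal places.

dynamically efficient; MPK ≈ 0.335

The effective depreciation rate is n + g + δ = 0.03 + 0.03 + 0.1 = 0.16.
MPK = 0.44·k^(0.44−1) = 0.44·1.625^(-0.56) ≈ 0.3353.
MPK > 0.16, so the economy is dynamically efficient (under-saving).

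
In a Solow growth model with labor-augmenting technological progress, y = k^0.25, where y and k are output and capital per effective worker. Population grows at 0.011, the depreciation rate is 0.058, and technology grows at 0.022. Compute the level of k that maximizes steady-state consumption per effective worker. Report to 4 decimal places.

k_gold ≈ 3.8477

n + g + δ = 0.011 + 0.022 + 0.058 = 0.091.
At the golden rule the marginal product of capital equals n+g+δ: 0.25·k^(0.25−1) = 0.091. Solving, k_gold = (0.25/0.091)^(1/0.75) ≈ 3.8477.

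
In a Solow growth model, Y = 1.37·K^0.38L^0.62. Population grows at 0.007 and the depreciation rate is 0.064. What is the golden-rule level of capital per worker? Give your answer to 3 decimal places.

k_gold ≈ 24.863

n + δ = 0.007 + 0.064 = 0.071.
At the golden rule the marginal product of capital equals n+δ: 0.38·1.37·k^(0.38−1) = 0.071. Solving, k_gold = (0.38·1.37/0.071)^(1/0.62) ≈ 24.8632.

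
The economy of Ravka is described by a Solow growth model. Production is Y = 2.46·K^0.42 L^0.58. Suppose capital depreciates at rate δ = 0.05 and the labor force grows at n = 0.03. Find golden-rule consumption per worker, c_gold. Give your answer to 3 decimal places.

c_gold ≈ 9.098

Capital per worker breaks even when investment replaces (n + δ)·k; here n + δ = 0.08.
At the golden rule the marginal product of capital equals n+δ: 0.42·2.46·k^(0.42−1) = 0.08. Solving, k_gold = (0.42·2.46/0.08)^(1/0.58) ≈ 82.3531.
y_gold = 2.46·82.3531^0.42 ≈ 15.6863.
c_gold = y_gold − (n+δ)·k_gold = 15.6863 − 0.08·82.3531 ≈ 9.0981.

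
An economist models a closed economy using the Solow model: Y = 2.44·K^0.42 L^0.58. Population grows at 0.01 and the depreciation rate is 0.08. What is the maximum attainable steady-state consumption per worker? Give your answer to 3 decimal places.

The effective depreciation rate is n + δ = 0.01 + 0.08 = 0.09.
At the golden rule the marginal product of capital equals n+δ: 0.42·2.44·k^(0.42−1) = 0.09. Solving, k_gold = (0.42·2.44/0.09)^(1/0.58) ≈ 66.2786.
y_gold = 2.44·66.2786^0.42 ≈ 14.2026.
c_gold = y_gold − (n+δ)·k_gold = 14.2026 − 0.09·66.2786 ≈ 8.2375.

c_gold ≈ 8.237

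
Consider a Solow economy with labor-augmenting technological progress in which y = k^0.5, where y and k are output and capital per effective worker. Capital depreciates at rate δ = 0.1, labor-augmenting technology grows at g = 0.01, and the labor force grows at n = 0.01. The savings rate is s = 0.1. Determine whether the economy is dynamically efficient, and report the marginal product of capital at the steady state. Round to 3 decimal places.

dynamically efficient; MPK ≈ 0.600

The effective depreciation rate is n + g + δ = 0.01 + 0.01 + 0.1 = 0.12.
Steady-state k*: s·k^0.5 = 0.12·k gives k* = (0.1/0.12)^(1/0.5) ≈ 0.6944.
MPK = 0.5·0.6944^(-0.5) ≈ 0.6000.
MPK > n+g+δ = 0.12, so the economy is dynamically efficient (under-saving).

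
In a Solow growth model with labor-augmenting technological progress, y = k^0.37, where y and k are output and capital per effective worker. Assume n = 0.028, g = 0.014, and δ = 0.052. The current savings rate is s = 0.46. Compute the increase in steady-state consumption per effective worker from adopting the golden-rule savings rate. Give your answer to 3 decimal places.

n + g + δ = 0.028 + 0.014 + 0.052 = 0.094.
Current steady state (s = 0.46): k* = (0.46/0.094)^(1/0.63) ≈ 12.4351, y* = 12.4351^0.37 ≈ 2.5411, c* = (1−0.46)·2.5411 ≈ 1.3722.
At the golden rule the marginal product of capital equals n+g+δ: 0.37·k^(0.37−1) = 0.094. Solving, k_gold = (0.37/0.094)^(1/0.63) ≈ 8.8016.
y_gold = 8.8016^0.37 ≈ 2.2361, c_gold = y_gold − 0.094·k_gold ≈ 1.4087.
Gain: Δc = 1.4087 − 1.3722 ≈ 0.0365.

Δc ≈ 0.037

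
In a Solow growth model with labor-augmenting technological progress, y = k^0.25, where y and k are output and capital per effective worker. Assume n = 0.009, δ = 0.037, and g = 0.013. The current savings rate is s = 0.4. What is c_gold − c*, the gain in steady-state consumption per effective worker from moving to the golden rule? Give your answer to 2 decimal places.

Δc ≈ 0.08

Break-even investment rate: n + g + δ = 0.009 + 0.013 + 0.037 = 0.059.
Current steady state (s = 0.4): k* = (0.4/0.059)^(1/0.75) ≈ 12.8315, y* = 12.8315^0.25 ≈ 1.8926, c* = (1−0.4)·1.8926 ≈ 1.1356.
Setting f'(k) = n+g+δ gives 0.25·k^(0.25−1) = 0.059, hence k_gold = (0.25/0.059)^(1/0.75) ≈ 6.8567.
y_gold = 6.8567^0.25 ≈ 1.6182, c_gold = y_gold − 0.059·k_gold ≈ 1.2136.
Gain: Δc = 1.2136 − 1.1356 ≈ 0.0781.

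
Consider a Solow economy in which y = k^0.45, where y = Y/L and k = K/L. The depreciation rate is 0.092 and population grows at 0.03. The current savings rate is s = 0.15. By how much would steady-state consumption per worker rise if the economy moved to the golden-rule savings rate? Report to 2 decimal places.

Δc ≈ 0.59

Capital per worker breaks even when investment replaces (n + δ)·k; here n + δ = 0.122.
Current steady state (s = 0.15): k* = (0.15/0.122)^(1/0.55) ≈ 1.4560, y* = 1.4560^0.45 ≈ 1.1842, c* = (1−0.15)·1.1842 ≈ 1.0066.
Golden rule sets MPK = n+δ: 0.45·k^(0.45−1) = 0.122, so k_gold = (0.45/0.122)^(1/0.55) ≈ 10.7310.
y_gold = 10.7310^0.45 ≈ 2.9093, c_gold = y_gold − 0.122·k_gold ≈ 1.6001.
Gain: Δc = 1.6001 − 1.0066 ≈ 0.5936.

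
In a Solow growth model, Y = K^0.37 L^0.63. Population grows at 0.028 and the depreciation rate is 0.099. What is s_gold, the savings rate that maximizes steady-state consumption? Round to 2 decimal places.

s_gold = 0.37

The effective depreciation rate is n + δ = 0.028 + 0.099 = 0.127.
At the golden rule MPK = n+δ, and in any Cobb-Douglas steady state s = (n+δ)·k/y = MPK·k/y = capital's share 0.37.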